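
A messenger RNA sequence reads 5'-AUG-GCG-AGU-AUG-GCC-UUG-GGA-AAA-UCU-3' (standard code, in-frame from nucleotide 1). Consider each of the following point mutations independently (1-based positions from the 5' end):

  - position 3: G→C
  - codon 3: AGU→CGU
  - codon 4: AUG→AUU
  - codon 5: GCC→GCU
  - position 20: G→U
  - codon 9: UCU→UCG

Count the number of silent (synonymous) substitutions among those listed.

2

Codon 1: AUG (Met) → AUC (Ile) — missense.
Codon 3: AGU (Ser) → CGU (Arg) — missense.
Codon 4: AUG (Met) → AUU (Ile) — missense.
Codon 5: GCC (Ala) → GCU (Ala) — synonymous.
Codon 7: GGA (Gly) → GUA (Val) — missense.
Codon 9: UCU (Ser) → UCG (Ser) — synonymous.
Synonymous: 2 of 6.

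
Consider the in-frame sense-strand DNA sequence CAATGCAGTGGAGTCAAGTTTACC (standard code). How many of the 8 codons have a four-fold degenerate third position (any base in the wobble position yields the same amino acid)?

Codon 1 CAA (Gln): third position 2-fold.
Codon 2 TGC (Cys): third position 2-fold.
Codon 3 AGT (Ser): third position 2-fold.
Codon 4 GGA (Gly): third position 4-fold.
Codon 5 GTC (Val): third position 4-fold.
Codon 6 AAG (Lys): third position 2-fold.
Codon 7 TTT (Phe): third position 2-fold.
Codon 8 ACC (Thr): third position 4-fold.
Four-fold degenerate third positions: 3.

3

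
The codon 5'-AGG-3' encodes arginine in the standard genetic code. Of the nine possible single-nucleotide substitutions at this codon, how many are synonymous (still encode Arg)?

2

Position 1: CGG → 1 synonymous.
Position 2: none → 0 synonymous.
Position 3: AGA → 1 synonymous.
Total: 1 + 0 + 1 = 2.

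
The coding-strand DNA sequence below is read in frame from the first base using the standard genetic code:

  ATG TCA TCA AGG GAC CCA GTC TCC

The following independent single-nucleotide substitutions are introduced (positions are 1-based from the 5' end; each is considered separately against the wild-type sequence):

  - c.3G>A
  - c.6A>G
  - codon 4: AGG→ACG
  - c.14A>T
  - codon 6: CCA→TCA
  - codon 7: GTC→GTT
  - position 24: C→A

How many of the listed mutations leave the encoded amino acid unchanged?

Codon 1: ATG (Met) → ATA (Ile) — missense.
Codon 2: TCA (Ser) → TCG (Ser) — synonymous.
Codon 4: AGG (Arg) → ACG (Thr) — missense.
Codon 5: GAC (Asp) → GTC (Val) — missense.
Codon 6: CCA (Pro) → TCA (Ser) — missense.
Codon 7: GTC (Val) → GTT (Val) — synonymous.
Codon 8: TCC (Ser) → TCA (Ser) — synonymous.
Synonymous: 3 of 7.

3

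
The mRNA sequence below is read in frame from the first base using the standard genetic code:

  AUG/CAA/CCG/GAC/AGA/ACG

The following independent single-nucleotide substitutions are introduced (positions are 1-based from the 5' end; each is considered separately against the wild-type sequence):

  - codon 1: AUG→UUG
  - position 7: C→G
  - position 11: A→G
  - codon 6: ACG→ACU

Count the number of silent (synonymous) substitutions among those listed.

1

Codon 1: AUG (Met) → UUG (Leu) — missense.
Codon 3: CCG (Pro) → GCG (Ala) — missense.
Codon 4: GAC (Asp) → GGC (Gly) — missense.
Codon 6: ACG (Thr) → ACU (Thr) — synonymous.
Synonymous: 1 of 4.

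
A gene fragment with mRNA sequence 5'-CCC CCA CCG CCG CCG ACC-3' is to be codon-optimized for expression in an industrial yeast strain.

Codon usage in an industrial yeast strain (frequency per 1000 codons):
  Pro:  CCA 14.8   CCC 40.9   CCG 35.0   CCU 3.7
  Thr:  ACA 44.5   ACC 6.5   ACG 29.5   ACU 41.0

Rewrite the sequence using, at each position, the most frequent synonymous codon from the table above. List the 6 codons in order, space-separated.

CCC CCC CCC CCC CCC ACA

Codon 1 (Pro): best is CCC at 40.9.
Codon 2 (Pro): best is CCC at 40.9.
Codon 3 (Pro): best is CCC at 40.9.
Codon 4 (Pro): best is CCC at 40.9.
Codon 5 (Pro): best is CCC at 40.9.
Codon 6 (Thr): best is ACA at 44.5.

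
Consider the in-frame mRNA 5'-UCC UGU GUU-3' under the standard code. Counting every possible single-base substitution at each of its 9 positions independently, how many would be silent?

Codon 1 (UCC, Ser): 3 synonymous substitutions.
Codon 2 (UGU, Cys): 1 synonymous substitution.
Codon 3 (GUU, Val): 3 synonymous substitutions.
Total: 3 + 1 + 3 = 7.

7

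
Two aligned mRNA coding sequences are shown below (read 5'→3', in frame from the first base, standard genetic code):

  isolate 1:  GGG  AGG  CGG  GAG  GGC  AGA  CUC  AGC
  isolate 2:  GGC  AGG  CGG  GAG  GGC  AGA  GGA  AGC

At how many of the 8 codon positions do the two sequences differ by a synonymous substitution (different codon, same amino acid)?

1

Codon 1: GGG Gly / GGC Gly — synonymous.
Codon 2: AGG Arg / AGG Arg — identical.
Codon 3: CGG Arg / CGG Arg — identical.
Codon 4: GAG Glu / GAG Glu — identical.
Codon 5: GGC Gly / GGC Gly — identical.
Codon 6: AGA Arg / AGA Arg — identical.
Codon 7: CUC Leu / GGA Gly — nonsynonymous.
Codon 8: AGC Ser / AGC Ser — identical.
Synonymous differences: 1.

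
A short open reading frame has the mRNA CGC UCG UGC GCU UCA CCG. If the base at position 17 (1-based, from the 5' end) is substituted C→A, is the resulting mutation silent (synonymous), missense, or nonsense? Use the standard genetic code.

Position 17 falls in codon 6: CCG → Pro.
After the substitution the codon is CAG → Gln.
Pro ≠ Gln, so this is a missense mutation.

missense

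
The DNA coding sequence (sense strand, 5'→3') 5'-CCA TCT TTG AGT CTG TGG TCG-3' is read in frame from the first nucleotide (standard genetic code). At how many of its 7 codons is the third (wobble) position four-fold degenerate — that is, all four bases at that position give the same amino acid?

4

Codon 1 CCA (Pro): third position 4-fold.
Codon 2 TCT (Ser): third position 4-fold.
Codon 3 TTG (Leu): third position 2-fold.
Codon 4 AGT (Ser): third position 2-fold.
Codon 5 CTG (Leu): third position 4-fold.
Codon 6 TGG (Trp): third position 1-fold.
Codon 7 TCG (Ser): third position 4-fold.
Four-fold degenerate third positions: 4.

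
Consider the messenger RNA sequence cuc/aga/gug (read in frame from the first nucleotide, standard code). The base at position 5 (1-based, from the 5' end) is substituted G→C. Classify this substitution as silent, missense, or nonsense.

missense

Position 5 falls in codon 2: AGA → Arg.
After the substitution the codon is ACA → Thr.
Arg ≠ Thr, so this is a missense mutation.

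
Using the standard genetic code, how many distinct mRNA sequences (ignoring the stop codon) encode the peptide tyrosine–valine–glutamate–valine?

Tyr: 2 codons.
Val: 4 codons.
Glu: 2 codons.
Val: 4 codons.
2 × 4 × 2 × 4 = 64.

64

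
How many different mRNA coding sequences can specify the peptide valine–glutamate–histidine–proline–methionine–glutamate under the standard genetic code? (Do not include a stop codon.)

128

Val: 4 codons.
Glu: 2 codons.
His: 2 codons.
Pro: 4 codons.
Met: 1 codon.
Glu: 2 codons.
4 × 2 × 2 × 4 × 1 × 2 = 128.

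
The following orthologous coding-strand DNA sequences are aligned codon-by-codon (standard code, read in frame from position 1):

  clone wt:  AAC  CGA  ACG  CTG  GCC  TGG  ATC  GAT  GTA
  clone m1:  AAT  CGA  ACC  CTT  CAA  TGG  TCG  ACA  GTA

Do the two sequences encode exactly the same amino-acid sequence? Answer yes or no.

Codon 1: AAC Asn / AAT Asn — synonymous.
Codon 2: CGA Arg / CGA Arg — identical.
Codon 3: ACG Thr / ACC Thr — synonymous.
Codon 4: CTG Leu / CTT Leu — synonymous.
Codon 5: GCC Ala / CAA Gln — nonsynonymous.
Codon 6: TGG Trp / TGG Trp — identical.
Codon 7: ATC Ile / TCG Ser — nonsynonymous.
Codon 8: GAT Asp / ACA Thr — nonsynonymous.
Codon 9: GTA Val / GTA Val — identical.
Nonsynonymous differences: 3 → different protein.

no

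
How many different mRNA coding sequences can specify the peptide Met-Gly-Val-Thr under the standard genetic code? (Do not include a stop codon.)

Met: 1 codon.
Gly: 4 codons.
Val: 4 codons.
Thr: 4 codons.
1 × 4 × 4 × 4 = 64.

64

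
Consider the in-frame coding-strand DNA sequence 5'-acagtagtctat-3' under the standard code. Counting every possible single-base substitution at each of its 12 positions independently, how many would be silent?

Codon 1 (ACA, Thr): 3 synonymous substitutions.
Codon 2 (GTA, Val): 3 synonymous substitutions.
Codon 3 (GTC, Val): 3 synonymous substitutions.
Codon 4 (TAT, Tyr): 1 synonymous substitution.
Total: 3 + 3 + 3 + 1 = 10.

10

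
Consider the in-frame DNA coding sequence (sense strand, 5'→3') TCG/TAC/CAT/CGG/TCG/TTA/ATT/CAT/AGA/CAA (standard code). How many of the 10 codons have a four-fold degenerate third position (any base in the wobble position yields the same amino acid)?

3

Codon 1 TCG (Ser): third position 4-fold.
Codon 2 TAC (Tyr): third position 2-fold.
Codon 3 CAT (His): third position 2-fold.
Codon 4 CGG (Arg): third position 4-fold.
Codon 5 TCG (Ser): third position 4-fold.
Codon 6 TTA (Leu): third position 2-fold.
Codon 7 ATT (Ile): third position 3-fold.
Codon 8 CAT (His): third position 2-fold.
Codon 9 AGA (Arg): third position 2-fold.
Codon 10 CAA (Gln): third position 2-fold.
Four-fold degenerate third positions: 3.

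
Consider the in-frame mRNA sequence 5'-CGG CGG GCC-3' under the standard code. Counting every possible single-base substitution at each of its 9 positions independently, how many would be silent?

Codon 1 (CGG, Arg): 4 synonymous substitutions.
Codon 2 (CGG, Arg): 4 synonymous substitutions.
Codon 3 (GCC, Ala): 3 synonymous substitutions.
Total: 4 + 4 + 3 = 11.

11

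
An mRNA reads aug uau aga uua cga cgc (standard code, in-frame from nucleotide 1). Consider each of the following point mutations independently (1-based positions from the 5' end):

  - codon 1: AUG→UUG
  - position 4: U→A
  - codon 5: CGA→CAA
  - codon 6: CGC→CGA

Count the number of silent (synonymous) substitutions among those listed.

1

Codon 1: AUG (Met) → UUG (Leu) — missense.
Codon 2: UAU (Tyr) → AAU (Asn) — missense.
Codon 5: CGA (Arg) → CAA (Gln) — missense.
Codon 6: CGC (Arg) → CGA (Arg) — synonymous.
Synonymous: 1 of 4.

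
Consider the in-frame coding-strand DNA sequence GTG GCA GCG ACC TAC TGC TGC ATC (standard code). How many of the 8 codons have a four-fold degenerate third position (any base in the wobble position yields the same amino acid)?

Codon 1 GTG (Val): third position 4-fold.
Codon 2 GCA (Ala): third position 4-fold.
Codon 3 GCG (Ala): third position 4-fold.
Codon 4 ACC (Thr): third position 4-fold.
Codon 5 TAC (Tyr): third position 2-fold.
Codon 6 TGC (Cys): third position 2-fold.
Codon 7 TGC (Cys): third position 2-fold.
Codon 8 ATC (Ile): third position 3-fold.
Four-fold degenerate third positions: 4.

4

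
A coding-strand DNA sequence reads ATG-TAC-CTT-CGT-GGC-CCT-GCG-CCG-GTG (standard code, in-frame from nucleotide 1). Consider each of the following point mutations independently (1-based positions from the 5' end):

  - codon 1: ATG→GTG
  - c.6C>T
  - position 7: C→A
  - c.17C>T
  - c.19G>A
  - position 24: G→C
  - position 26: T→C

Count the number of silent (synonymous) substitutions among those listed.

Codon 1: ATG (Met) → GTG (Val) — missense.
Codon 2: TAC (Tyr) → TAT (Tyr) — synonymous.
Codon 3: CTT (Leu) → ATT (Ile) — missense.
Codon 6: CCT (Pro) → CTT (Leu) — missense.
Codon 7: GCG (Ala) → ACG (Thr) — missense.
Codon 8: CCG (Pro) → CCC (Pro) — synonymous.
Codon 9: GTG (Val) → GCG (Ala) — missense.
Synonymous: 2 of 7.

2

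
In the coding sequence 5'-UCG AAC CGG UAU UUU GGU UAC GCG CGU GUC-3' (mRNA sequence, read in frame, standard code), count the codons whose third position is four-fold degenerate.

Codon 1 UCG (Ser): third position 4-fold.
Codon 2 AAC (Asn): third position 2-fold.
Codon 3 CGG (Arg): third position 4-fold.
Codon 4 UAU (Tyr): third position 2-fold.
Codon 5 UUU (Phe): third position 2-fold.
Codon 6 GGU (Gly): third position 4-fold.
Codon 7 UAC (Tyr): third position 2-fold.
Codon 8 GCG (Ala): third position 4-fold.
Codon 9 CGU (Arg): third position 4-fold.
Codon 10 GUC (Val): third position 4-fold.
Four-fold degenerate third positions: 6.

6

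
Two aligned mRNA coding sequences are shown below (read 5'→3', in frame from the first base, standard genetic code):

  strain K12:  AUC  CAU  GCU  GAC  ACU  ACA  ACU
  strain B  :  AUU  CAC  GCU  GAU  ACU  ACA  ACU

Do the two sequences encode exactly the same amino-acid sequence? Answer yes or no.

Codon 1: AUC Ile / AUU Ile — synonymous.
Codon 2: CAU His / CAC His — synonymous.
Codon 3: GCU Ala / GCU Ala — identical.
Codon 4: GAC Asp / GAU Asp — synonymous.
Codon 5: ACU Thr / ACU Thr — identical.
Codon 6: ACA Thr / ACA Thr — identical.
Codon 7: ACU Thr / ACU Thr — identical.
Nonsynonymous differences: 0 → same protein.

yes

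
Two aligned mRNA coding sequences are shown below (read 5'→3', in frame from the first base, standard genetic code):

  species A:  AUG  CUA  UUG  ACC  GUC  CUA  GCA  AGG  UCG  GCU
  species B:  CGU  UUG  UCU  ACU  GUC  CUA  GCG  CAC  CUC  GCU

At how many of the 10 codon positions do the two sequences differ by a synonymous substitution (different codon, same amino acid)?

Codon 1: AUG Met / CGU Arg — nonsynonymous.
Codon 2: CUA Leu / UUG Leu — synonymous.
Codon 3: UUG Leu / UCU Ser — nonsynonymous.
Codon 4: ACC Thr / ACU Thr — synonymous.
Codon 5: GUC Val / GUC Val — identical.
Codon 6: CUA Leu / CUA Leu — identical.
Codon 7: GCA Ala / GCG Ala — synonymous.
Codon 8: AGG Arg / CAC His — nonsynonymous.
Codon 9: UCG Ser / CUC Leu — nonsynonymous.
Codon 10: GCU Ala / GCU Ala — identical.
Synonymous differences: 3.

3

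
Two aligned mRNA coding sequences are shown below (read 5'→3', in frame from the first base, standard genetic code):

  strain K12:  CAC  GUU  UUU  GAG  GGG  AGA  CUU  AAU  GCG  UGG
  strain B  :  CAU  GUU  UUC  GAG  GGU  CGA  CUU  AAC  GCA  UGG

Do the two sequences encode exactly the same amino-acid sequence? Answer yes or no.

Codon 1: CAC His / CAU His — synonymous.
Codon 2: GUU Val / GUU Val — identical.
Codon 3: UUU Phe / UUC Phe — synonymous.
Codon 4: GAG Glu / GAG Glu — identical.
Codon 5: GGG Gly / GGU Gly — synonymous.
Codon 6: AGA Arg / CGA Arg — synonymous.
Codon 7: CUU Leu / CUU Leu — identical.
Codon 8: AAU Asn / AAC Asn — synonymous.
Codon 9: GCG Ala / GCA Ala — synonymous.
Codon 10: UGG Trp / UGG Trp — identical.
Nonsynonymous differences: 0 → same protein.

yes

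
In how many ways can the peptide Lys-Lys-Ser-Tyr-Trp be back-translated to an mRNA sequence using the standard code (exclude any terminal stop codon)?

Lys: 2 codons.
Lys: 2 codons.
Ser: 6 codons.
Tyr: 2 codons.
Trp: 1 codon.
2 × 2 × 6 × 2 × 1 = 48.

48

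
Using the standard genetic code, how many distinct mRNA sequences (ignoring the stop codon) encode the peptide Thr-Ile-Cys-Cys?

Thr: 4 codons.
Ile: 3 codons.
Cys: 2 codons.
Cys: 2 codons.
4 × 3 × 2 × 2 = 48.

48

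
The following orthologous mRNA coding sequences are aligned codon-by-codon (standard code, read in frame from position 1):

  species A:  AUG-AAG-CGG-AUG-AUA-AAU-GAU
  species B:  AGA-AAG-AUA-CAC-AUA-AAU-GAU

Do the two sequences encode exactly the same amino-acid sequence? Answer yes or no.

Codon 1: AUG Met / AGA Arg — nonsynonymous.
Codon 2: AAG Lys / AAG Lys — identical.
Codon 3: CGG Arg / AUA Ile — nonsynonymous.
Codon 4: AUG Met / CAC His — nonsynonymous.
Codon 5: AUA Ile / AUA Ile — identical.
Codon 6: AAU Asn / AAU Asn — identical.
Codon 7: GAU Asp / GAU Asp — identical.
Nonsynonymous differences: 3 → different protein.

no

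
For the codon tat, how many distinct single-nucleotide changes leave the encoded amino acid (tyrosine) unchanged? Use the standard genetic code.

Position 1: none → 0 synonymous.
Position 2: none → 0 synonymous.
Position 3: TAC → 1 synonymous.
Total: 0 + 0 + 1 = 1.

1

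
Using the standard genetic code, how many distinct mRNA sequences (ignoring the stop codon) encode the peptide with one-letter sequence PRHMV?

192

Pro: 4 codons.
Arg: 6 codons.
His: 2 codons.
Met: 1 codon.
Val: 4 codons.
4 × 6 × 2 × 1 × 4 = 192.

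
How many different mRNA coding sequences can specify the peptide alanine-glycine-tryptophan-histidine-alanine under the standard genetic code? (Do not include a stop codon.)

Ala: 4 codons.
Gly: 4 codons.
Trp: 1 codon.
His: 2 codons.
Ala: 4 codons.
4 × 4 × 1 × 2 × 4 = 128.

128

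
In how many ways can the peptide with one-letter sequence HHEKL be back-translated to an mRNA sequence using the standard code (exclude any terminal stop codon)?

His: 2 codons.
His: 2 codons.
Glu: 2 codons.
Lys: 2 codons.
Leu: 6 codons.
2 × 2 × 2 × 2 × 6 = 96.

96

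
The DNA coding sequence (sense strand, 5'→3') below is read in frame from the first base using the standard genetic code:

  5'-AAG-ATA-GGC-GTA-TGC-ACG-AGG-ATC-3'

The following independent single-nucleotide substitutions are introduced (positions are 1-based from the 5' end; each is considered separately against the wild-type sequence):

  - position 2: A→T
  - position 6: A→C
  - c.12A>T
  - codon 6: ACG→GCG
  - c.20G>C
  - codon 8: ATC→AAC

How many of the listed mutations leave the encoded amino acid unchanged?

Codon 1: AAG (Lys) → ATG (Met) — missense.
Codon 2: ATA (Ile) → ATC (Ile) — synonymous.
Codon 4: GTA (Val) → GTT (Val) — synonymous.
Codon 6: ACG (Thr) → GCG (Ala) — missense.
Codon 7: AGG (Arg) → ACG (Thr) — missense.
Codon 8: ATC (Ile) → AAC (Asn) — missense.
Synonymous: 2 of 6.

2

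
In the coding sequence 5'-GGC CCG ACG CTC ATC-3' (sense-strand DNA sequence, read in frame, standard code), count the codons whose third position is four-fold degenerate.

4

Codon 1 GGC (Gly): third position 4-fold.
Codon 2 CCG (Pro): third position 4-fold.
Codon 3 ACG (Thr): third position 4-fold.
Codon 4 CTC (Leu): third position 4-fold.
Codon 5 ATC (Ile): third position 3-fold.
Four-fold degenerate third positions: 4.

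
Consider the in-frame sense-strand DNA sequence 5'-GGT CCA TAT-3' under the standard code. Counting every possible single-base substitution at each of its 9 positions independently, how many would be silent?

7

Codon 1 (GGT, Gly): 3 synonymous substitutions.
Codon 2 (CCA, Pro): 3 synonymous substitutions.
Codon 3 (TAT, Tyr): 1 synonymous substitution.
Total: 3 + 3 + 1 = 7.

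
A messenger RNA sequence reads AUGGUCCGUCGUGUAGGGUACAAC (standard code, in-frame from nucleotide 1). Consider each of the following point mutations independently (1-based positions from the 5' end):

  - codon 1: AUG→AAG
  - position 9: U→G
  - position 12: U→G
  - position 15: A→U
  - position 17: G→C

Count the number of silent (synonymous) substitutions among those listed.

Codon 1: AUG (Met) → AAG (Lys) — missense.
Codon 3: CGU (Arg) → CGG (Arg) — synonymous.
Codon 4: CGU (Arg) → CGG (Arg) — synonymous.
Codon 5: GUA (Val) → GUU (Val) — synonymous.
Codon 6: GGG (Gly) → GCG (Ala) — missense.
Synonymous: 3 of 5.

3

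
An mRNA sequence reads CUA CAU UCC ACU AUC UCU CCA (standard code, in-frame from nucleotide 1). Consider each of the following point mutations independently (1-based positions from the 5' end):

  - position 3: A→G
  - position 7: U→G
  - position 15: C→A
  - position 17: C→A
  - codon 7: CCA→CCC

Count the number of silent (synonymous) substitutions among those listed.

3

Codon 1: CUA (Leu) → CUG (Leu) — synonymous.
Codon 3: UCC (Ser) → GCC (Ala) — missense.
Codon 5: AUC (Ile) → AUA (Ile) — synonymous.
Codon 6: UCU (Ser) → UAU (Tyr) — missense.
Codon 7: CCA (Pro) → CCC (Pro) — synonymous.
Synonymous: 3 of 5.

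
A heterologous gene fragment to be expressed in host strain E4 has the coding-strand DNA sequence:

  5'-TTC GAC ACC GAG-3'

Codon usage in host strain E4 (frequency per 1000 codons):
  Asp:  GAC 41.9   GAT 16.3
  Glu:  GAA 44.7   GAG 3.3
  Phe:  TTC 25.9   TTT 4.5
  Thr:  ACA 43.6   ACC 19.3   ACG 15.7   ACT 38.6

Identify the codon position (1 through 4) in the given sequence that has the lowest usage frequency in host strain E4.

Codon 1 TTC (Phe): 25.9 per 1000.
Codon 2 GAC (Asp): 41.9 per 1000.
Codon 3 ACC (Thr): 19.3 per 1000.
Codon 4 GAG (Glu): 3.3 per 1000.
Lowest frequency is 3.3 at codon 4.

4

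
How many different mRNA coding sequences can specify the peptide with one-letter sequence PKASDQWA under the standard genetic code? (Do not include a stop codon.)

3072

Pro: 4 codons.
Lys: 2 codons.
Ala: 4 codons.
Ser: 6 codons.
Asp: 2 codons.
Gln: 2 codons.
Trp: 1 codon.
Ala: 4 codons.
4 × 2 × 4 × 6 × 2 × 2 × 1 × 4 = 3072.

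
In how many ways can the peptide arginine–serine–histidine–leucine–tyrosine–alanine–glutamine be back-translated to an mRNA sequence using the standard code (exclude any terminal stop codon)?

Arg: 6 codons.
Ser: 6 codons.
His: 2 codons.
Leu: 6 codons.
Tyr: 2 codons.
Ala: 4 codons.
Gln: 2 codons.
6 × 6 × 2 × 6 × 2 × 4 × 2 = 6912.

6912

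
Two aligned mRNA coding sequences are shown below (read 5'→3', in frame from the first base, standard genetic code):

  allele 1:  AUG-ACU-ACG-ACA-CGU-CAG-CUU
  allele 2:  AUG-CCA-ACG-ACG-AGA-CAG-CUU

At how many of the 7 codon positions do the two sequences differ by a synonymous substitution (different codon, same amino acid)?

Codon 1: AUG Met / AUG Met — identical.
Codon 2: ACU Thr / CCA Pro — nonsynonymous.
Codon 3: ACG Thr / ACG Thr — identical.
Codon 4: ACA Thr / ACG Thr — synonymous.
Codon 5: CGU Arg / AGA Arg — synonymous.
Codon 6: CAG Gln / CAG Gln — identical.
Codon 7: CUU Leu / CUU Leu — identical.
Synonymous differences: 2.

2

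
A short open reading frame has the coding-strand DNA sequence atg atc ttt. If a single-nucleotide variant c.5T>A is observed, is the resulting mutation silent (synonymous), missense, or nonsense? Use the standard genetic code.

missense

Position 5 falls in codon 2: ATC → Ile.
After the substitution the codon is AAC → Asn.
Ile ≠ Asn, so this is a missense mutation.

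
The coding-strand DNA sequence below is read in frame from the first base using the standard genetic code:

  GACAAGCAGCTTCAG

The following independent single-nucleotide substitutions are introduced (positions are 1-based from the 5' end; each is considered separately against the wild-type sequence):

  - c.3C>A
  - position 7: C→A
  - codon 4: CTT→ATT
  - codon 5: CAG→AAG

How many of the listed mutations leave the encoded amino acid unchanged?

0

Codon 1: GAC (Asp) → GAA (Glu) — missense.
Codon 3: CAG (Gln) → AAG (Lys) — missense.
Codon 4: CTT (Leu) → ATT (Ile) — missense.
Codon 5: CAG (Gln) → AAG (Lys) — missense.
Synonymous: 0 of 4.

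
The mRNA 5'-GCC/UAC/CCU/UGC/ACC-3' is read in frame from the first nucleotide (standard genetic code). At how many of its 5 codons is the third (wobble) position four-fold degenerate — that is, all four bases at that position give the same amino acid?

3

Codon 1 GCC (Ala): third position 4-fold.
Codon 2 UAC (Tyr): third position 2-fold.
Codon 3 CCU (Pro): third position 4-fold.
Codon 4 UGC (Cys): third position 2-fold.
Codon 5 ACC (Thr): third position 4-fold.
Four-fold degenerate third positions: 3.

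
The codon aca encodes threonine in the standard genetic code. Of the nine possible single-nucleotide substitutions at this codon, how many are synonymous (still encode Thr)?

3

Position 1: none → 0 synonymous.
Position 2: none → 0 synonymous.
Position 3: ACT, ACC, ACG → 3 synonymous.
Total: 0 + 0 + 3 = 3.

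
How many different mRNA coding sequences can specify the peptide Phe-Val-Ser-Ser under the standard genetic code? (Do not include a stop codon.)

288

Phe: 2 codons.
Val: 4 codons.
Ser: 6 codons.
Ser: 6 codons.
2 × 4 × 6 × 6 = 288.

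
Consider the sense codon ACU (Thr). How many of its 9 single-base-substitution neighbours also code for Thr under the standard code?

3

Position 1: none → 0 synonymous.
Position 2: none → 0 synonymous.
Position 3: ACC, ACA, ACG → 3 synonymous.
Total: 0 + 0 + 3 = 3.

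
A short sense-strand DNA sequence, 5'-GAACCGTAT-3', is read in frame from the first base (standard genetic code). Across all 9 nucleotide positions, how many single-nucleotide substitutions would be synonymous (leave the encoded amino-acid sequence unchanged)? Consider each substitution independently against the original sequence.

5

Codon 1 (GAA, Glu): 1 synonymous substitution.
Codon 2 (CCG, Pro): 3 synonymous substitutions.
Codon 3 (TAT, Tyr): 1 synonymous substitution.
Total: 1 + 3 + 1 = 5.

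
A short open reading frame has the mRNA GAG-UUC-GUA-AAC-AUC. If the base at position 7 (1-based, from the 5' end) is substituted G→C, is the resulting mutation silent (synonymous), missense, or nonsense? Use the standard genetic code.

Position 7 falls in codon 3: GUA → Val.
After the substitution the codon is CUA → Leu.
Val ≠ Leu, so this is a missense mutation.

missense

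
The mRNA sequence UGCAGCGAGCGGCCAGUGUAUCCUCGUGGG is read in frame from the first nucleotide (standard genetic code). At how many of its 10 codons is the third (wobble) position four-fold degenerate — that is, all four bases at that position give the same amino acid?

Codon 1 UGC (Cys): third position 2-fold.
Codon 2 AGC (Ser): third position 2-fold.
Codon 3 GAG (Glu): third position 2-fold.
Codon 4 CGG (Arg): third position 4-fold.
Codon 5 CCA (Pro): third position 4-fold.
Codon 6 GUG (Val): third position 4-fold.
Codon 7 UAU (Tyr): third position 2-fold.
Codon 8 CCU (Pro): third position 4-fold.
Codon 9 CGU (Arg): third position 4-fold.
Codon 10 GGG (Gly): third position 4-fold.
Four-fold degenerate third positions: 6.

6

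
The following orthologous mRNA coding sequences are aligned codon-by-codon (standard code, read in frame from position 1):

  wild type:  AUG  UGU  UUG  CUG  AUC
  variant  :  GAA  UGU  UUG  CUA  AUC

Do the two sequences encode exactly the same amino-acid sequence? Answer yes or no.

Codon 1: AUG Met / GAA Glu — nonsynonymous.
Codon 2: UGU Cys / UGU Cys — identical.
Codon 3: UUG Leu / UUG Leu — identical.
Codon 4: CUG Leu / CUA Leu — synonymous.
Codon 5: AUC Ile / AUC Ile — identical.
Nonsynonymous differences: 1 → different protein.

no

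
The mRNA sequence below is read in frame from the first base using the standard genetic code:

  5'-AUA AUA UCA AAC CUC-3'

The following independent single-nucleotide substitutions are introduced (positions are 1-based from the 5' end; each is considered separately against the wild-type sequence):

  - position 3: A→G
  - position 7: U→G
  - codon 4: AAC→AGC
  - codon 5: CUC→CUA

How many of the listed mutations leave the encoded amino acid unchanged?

Codon 1: AUA (Ile) → AUG (Met) — missense.
Codon 3: UCA (Ser) → GCA (Ala) — missense.
Codon 4: AAC (Asn) → AGC (Ser) — missense.
Codon 5: CUC (Leu) → CUA (Leu) — synonymous.
Synonymous: 1 of 4.

1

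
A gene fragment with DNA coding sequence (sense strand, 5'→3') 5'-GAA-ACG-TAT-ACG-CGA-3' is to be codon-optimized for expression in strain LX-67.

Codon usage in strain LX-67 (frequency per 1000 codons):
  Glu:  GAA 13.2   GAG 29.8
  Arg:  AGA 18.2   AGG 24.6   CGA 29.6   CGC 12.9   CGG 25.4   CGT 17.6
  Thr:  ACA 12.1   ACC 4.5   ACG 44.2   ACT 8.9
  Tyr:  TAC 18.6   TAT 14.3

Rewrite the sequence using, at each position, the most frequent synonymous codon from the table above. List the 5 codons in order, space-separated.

GAG ACG TAC ACG CGA

Codon 1 (Glu): best is GAG at 29.8.
Codon 2 (Thr): best is ACG at 44.2.
Codon 3 (Tyr): best is TAC at 18.6.
Codon 4 (Thr): best is ACG at 44.2.
Codon 5 (Arg): best is CGA at 29.6.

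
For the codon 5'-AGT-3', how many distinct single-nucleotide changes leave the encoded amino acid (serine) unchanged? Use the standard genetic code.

Position 1: none → 0 synonymous.
Position 2: none → 0 synonymous.
Position 3: AGC → 1 synonymous.
Total: 0 + 0 + 1 = 1.

1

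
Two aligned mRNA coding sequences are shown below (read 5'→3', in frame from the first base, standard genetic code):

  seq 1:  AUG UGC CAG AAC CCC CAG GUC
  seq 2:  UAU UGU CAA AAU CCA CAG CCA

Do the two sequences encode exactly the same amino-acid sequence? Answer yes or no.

no

Codon 1: AUG Met / UAU Tyr — nonsynonymous.
Codon 2: UGC Cys / UGU Cys — synonymous.
Codon 3: CAG Gln / CAA Gln — synonymous.
Codon 4: AAC Asn / AAU Asn — synonymous.
Codon 5: CCC Pro / CCA Pro — synonymous.
Codon 6: CAG Gln / CAG Gln — identical.
Codon 7: GUC Val / CCA Pro — nonsynonymous.
Nonsynonymous differences: 2 → different protein.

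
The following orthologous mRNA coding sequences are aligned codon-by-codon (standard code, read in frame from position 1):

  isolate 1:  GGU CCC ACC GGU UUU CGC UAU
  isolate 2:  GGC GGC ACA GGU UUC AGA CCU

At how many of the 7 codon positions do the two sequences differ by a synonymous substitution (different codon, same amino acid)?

4

Codon 1: GGU Gly / GGC Gly — synonymous.
Codon 2: CCC Pro / GGC Gly — nonsynonymous.
Codon 3: ACC Thr / ACA Thr — synonymous.
Codon 4: GGU Gly / GGU Gly — identical.
Codon 5: UUU Phe / UUC Phe — synonymous.
Codon 6: CGC Arg / AGA Arg — synonymous.
Codon 7: UAU Tyr / CCU Pro — nonsynonymous.
Synonymous differences: 4.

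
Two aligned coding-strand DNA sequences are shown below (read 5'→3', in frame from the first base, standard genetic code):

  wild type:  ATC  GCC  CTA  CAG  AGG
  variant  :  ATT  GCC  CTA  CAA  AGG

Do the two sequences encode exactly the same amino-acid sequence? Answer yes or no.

yes

Codon 1: ATC Ile / ATT Ile — synonymous.
Codon 2: GCC Ala / GCC Ala — identical.
Codon 3: CTA Leu / CTA Leu — identical.
Codon 4: CAG Gln / CAA Gln — synonymous.
Codon 5: AGG Arg / AGG Arg — identical.
Nonsynonymous differences: 0 → same protein.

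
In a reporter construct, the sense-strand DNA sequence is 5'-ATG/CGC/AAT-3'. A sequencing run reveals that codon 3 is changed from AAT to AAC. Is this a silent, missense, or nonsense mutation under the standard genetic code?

Position 9 falls in codon 3: AAT → Asn.
After the substitution the codon is AAC → Asn.
Both encode Asn, so the change is synonymous.

silent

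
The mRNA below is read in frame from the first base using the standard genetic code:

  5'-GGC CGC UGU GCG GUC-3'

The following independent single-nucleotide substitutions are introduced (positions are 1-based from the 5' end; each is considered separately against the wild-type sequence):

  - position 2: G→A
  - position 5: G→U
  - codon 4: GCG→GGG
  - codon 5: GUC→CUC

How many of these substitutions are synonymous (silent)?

0

Codon 1: GGC (Gly) → GAC (Asp) — missense.
Codon 2: CGC (Arg) → CUC (Leu) — missense.
Codon 4: GCG (Ala) → GGG (Gly) — missense.
Codon 5: GUC (Val) → CUC (Leu) — missense.
Synonymous: 0 of 4.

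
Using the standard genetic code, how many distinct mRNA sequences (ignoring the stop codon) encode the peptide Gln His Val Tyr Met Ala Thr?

Gln: 2 codons.
His: 2 codons.
Val: 4 codons.
Tyr: 2 codons.
Met: 1 codon.
Ala: 4 codons.
Thr: 4 codons.
2 × 2 × 4 × 2 × 1 × 4 × 4 = 512.

512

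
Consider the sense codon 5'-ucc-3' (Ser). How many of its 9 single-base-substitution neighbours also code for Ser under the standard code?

Position 1: none → 0 synonymous.
Position 2: none → 0 synonymous.
Position 3: UCU, UCA, UCG → 3 synonymous.
Total: 0 + 0 + 3 = 3.

3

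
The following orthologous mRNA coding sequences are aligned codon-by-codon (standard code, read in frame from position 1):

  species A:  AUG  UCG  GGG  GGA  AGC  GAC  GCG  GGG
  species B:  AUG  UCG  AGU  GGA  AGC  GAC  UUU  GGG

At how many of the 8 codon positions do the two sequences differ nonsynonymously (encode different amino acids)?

2

Codon 1: AUG Met / AUG Met — identical.
Codon 2: UCG Ser / UCG Ser — identical.
Codon 3: GGG Gly / AGU Ser — nonsynonymous.
Codon 4: GGA Gly / GGA Gly — identical.
Codon 5: AGC Ser / AGC Ser — identical.
Codon 6: GAC Asp / GAC Asp — identical.
Codon 7: GCG Ala / UUU Phe — nonsynonymous.
Codon 8: GGG Gly / GGG Gly — identical.
Nonsynonymous differences: 2.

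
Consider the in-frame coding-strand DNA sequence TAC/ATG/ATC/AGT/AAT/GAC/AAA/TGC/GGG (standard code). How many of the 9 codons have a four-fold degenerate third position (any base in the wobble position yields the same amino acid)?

Codon 1 TAC (Tyr): third position 2-fold.
Codon 2 ATG (Met): third position 1-fold.
Codon 3 ATC (Ile): third position 3-fold.
Codon 4 AGT (Ser): third position 2-fold.
Codon 5 AAT (Asn): third position 2-fold.
Codon 6 GAC (Asp): third position 2-fold.
Codon 7 AAA (Lys): third position 2-fold.
Codon 8 TGC (Cys): third position 2-fold.
Codon 9 GGG (Gly): third position 4-fold.
Four-fold degenerate third positions: 1.

1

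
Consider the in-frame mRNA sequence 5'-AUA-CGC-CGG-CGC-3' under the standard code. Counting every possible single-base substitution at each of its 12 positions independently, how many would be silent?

Codon 1 (AUA, Ile): 2 synonymous substitutions.
Codon 2 (CGC, Arg): 3 synonymous substitutions.
Codon 3 (CGG, Arg): 4 synonymous substitutions.
Codon 4 (CGC, Arg): 3 synonymous substitutions.
Total: 2 + 3 + 4 + 3 = 12.

12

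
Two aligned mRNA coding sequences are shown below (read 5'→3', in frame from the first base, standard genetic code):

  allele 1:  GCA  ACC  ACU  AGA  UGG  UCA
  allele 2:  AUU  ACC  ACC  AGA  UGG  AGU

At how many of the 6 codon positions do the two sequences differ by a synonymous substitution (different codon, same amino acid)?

Codon 1: GCA Ala / AUU Ile — nonsynonymous.
Codon 2: ACC Thr / ACC Thr — identical.
Codon 3: ACU Thr / ACC Thr — synonymous.
Codon 4: AGA Arg / AGA Arg — identical.
Codon 5: UGG Trp / UGG Trp — identical.
Codon 6: UCA Ser / AGU Ser — synonymous.
Synonymous differences: 2.

2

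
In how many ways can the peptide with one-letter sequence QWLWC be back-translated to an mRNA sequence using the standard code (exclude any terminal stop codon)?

Gln: 2 codons.
Trp: 1 codon.
Leu: 6 codons.
Trp: 1 codon.
Cys: 2 codons.
2 × 1 × 6 × 1 × 2 = 24.

24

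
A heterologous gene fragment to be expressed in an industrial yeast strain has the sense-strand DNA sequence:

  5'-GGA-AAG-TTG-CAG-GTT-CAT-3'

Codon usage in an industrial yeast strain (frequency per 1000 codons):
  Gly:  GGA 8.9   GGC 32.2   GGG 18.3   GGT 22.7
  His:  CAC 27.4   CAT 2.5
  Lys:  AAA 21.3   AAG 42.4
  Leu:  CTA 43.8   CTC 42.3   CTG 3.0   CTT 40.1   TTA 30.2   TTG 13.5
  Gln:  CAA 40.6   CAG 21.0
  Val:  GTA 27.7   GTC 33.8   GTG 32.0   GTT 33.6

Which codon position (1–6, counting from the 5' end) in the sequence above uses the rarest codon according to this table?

6

Codon 1 GGA (Gly): 8.9 per 1000.
Codon 2 AAG (Lys): 42.4 per 1000.
Codon 3 TTG (Leu): 13.5 per 1000.
Codon 4 CAG (Gln): 21.0 per 1000.
Codon 5 GTT (Val): 33.6 per 1000.
Codon 6 CAT (His): 2.5 per 1000.
Lowest frequency is 2.5 at codon 6.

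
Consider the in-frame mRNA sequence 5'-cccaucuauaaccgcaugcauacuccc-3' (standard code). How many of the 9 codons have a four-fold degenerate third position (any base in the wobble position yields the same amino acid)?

Codon 1 CCC (Pro): third position 4-fold.
Codon 2 AUC (Ile): third position 3-fold.
Codon 3 UAU (Tyr): third position 2-fold.
Codon 4 AAC (Asn): third position 2-fold.
Codon 5 CGC (Arg): third position 4-fold.
Codon 6 AUG (Met): third position 1-fold.
Codon 7 CAU (His): third position 2-fold.
Codon 8 ACU (Thr): third position 4-fold.
Codon 9 CCC (Pro): third position 4-fold.
Four-fold degenerate third positions: 4.

4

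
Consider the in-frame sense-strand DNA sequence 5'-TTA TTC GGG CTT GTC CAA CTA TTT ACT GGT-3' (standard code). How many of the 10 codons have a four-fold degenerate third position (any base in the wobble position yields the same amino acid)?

6

Codon 1 TTA (Leu): third position 2-fold.
Codon 2 TTC (Phe): third position 2-fold.
Codon 3 GGG (Gly): third position 4-fold.
Codon 4 CTT (Leu): third position 4-fold.
Codon 5 GTC (Val): third position 4-fold.
Codon 6 CAA (Gln): third position 2-fold.
Codon 7 CTA (Leu): third position 4-fold.
Codon 8 TTT (Phe): third position 2-fold.
Codon 9 ACT (Thr): third position 4-fold.
Codon 10 GGT (Gly): third position 4-fold.
Four-fold degenerate third positions: 6.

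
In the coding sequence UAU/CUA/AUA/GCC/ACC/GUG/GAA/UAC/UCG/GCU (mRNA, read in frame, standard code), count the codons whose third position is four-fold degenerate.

Codon 1 UAU (Tyr): third position 2-fold.
Codon 2 CUA (Leu): third position 4-fold.
Codon 3 AUA (Ile): third position 3-fold.
Codon 4 GCC (Ala): third position 4-fold.
Codon 5 ACC (Thr): third position 4-fold.
Codon 6 GUG (Val): third position 4-fold.
Codon 7 GAA (Glu): third position 2-fold.
Codon 8 UAC (Tyr): third position 2-fold.
Codon 9 UCG (Ser): third position 4-fold.
Codon 10 GCU (Ala): third position 4-fold.
Four-fold degenerate third positions: 6.

6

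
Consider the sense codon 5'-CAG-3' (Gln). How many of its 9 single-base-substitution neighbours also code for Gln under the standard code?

1

Position 1: none → 0 synonymous.
Position 2: none → 0 synonymous.
Position 3: CAA → 1 synonymous.
Total: 0 + 0 + 1 = 1.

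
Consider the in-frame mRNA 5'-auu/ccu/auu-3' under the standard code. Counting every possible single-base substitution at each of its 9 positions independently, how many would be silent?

7

Codon 1 (AUU, Ile): 2 synonymous substitutions.
Codon 2 (CCU, Pro): 3 synonymous substitutions.
Codon 3 (AUU, Ile): 2 synonymous substitutions.
Total: 2 + 3 + 2 = 7.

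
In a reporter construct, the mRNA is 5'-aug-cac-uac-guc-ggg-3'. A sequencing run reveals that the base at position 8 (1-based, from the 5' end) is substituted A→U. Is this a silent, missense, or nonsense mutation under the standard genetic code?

missense

Position 8 falls in codon 3: UAC → Tyr.
After the substitution the codon is UUC → Phe.
Tyr ≠ Phe, so this is a missense mutation.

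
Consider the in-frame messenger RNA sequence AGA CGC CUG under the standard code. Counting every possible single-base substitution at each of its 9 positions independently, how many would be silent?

Codon 1 (AGA, Arg): 2 synonymous substitutions.
Codon 2 (CGC, Arg): 3 synonymous substitutions.
Codon 3 (CUG, Leu): 4 synonymous substitutions.
Total: 2 + 3 + 4 = 9.

9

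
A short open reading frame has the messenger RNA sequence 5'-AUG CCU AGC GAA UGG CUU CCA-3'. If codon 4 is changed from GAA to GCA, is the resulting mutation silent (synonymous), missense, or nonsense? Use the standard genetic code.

missense

Position 11 falls in codon 4: GAA → Glu.
After the substitution the codon is GCA → Ala.
Glu ≠ Ala, so this is a missense mutation.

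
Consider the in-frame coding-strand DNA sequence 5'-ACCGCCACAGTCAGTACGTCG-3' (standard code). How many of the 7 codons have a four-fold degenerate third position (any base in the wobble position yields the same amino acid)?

Codon 1 ACC (Thr): third position 4-fold.
Codon 2 GCC (Ala): third position 4-fold.
Codon 3 ACA (Thr): third position 4-fold.
Codon 4 GTC (Val): third position 4-fold.
Codon 5 AGT (Ser): third position 2-fold.
Codon 6 ACG (Thr): third position 4-fold.
Codon 7 TCG (Ser): third position 4-fold.
Four-fold degenerate third positions: 6.

6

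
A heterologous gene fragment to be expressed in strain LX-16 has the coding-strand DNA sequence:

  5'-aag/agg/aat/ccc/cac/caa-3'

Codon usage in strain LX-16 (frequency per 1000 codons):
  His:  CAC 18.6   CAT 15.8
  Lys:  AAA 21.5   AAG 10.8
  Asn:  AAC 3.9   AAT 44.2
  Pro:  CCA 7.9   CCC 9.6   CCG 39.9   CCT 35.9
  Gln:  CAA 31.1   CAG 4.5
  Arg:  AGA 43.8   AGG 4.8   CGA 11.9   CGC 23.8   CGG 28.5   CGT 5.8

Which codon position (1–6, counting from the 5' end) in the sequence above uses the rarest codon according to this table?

Codon 1 AAG (Lys): 10.8 per 1000.
Codon 2 AGG (Arg): 4.8 per 1000.
Codon 3 AAT (Asn): 44.2 per 1000.
Codon 4 CCC (Pro): 9.6 per 1000.
Codon 5 CAC (His): 18.6 per 1000.
Codon 6 CAA (Gln): 31.1 per 1000.
Lowest frequency is 4.8 at codon 2.

2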